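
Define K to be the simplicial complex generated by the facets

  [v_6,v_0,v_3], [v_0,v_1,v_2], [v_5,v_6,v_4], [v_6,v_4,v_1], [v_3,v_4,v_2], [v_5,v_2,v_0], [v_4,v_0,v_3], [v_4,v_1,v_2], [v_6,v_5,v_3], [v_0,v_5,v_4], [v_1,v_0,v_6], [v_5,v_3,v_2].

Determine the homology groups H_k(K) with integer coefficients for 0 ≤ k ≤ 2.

H_0 = Z,  H_1 = Z/2Z,  H_2 = 0.

Fix the vertex order v_0 < v_1 < v_2 < v_3 < v_4 < v_5 < v_6 and write every simplex with vertices in increasing order. Then dim K = 2 and the simplices of K are:

  0-simplices (7): [v_0], [v_1], [v_2], [v_3], [v_4], [v_5], [v_6]
  1-simplices (18): (18 of them)
  2-simplices (12): (12 of them)

Hence C_0 ≅ Z^7, C_1 ≅ Z^18, C_2 ≅ Z^12.

Boundary ∂_1: C_1 → C_0 sends each edge [p,q] (with p < q) to q − p.
The resulting 7×18 matrix has rank 6, and its Smith normal form has invariant factors (1,1,1,1,1,1).

The boundary map ∂_2: C_2 → C_1 sends each 2-simplex [p,q,r] to [q,r] − [p,r] + [p,q]. For instance
  ∂[v_0,v_3,v_4] = [v_3,v_4] − [v_0,v_4] + [v_0,v_3],
  ∂[v_0,v_1,v_2] = [v_1,v_2] − [v_0,v_2] + [v_0,v_1].
As a 18×12 matrix over Z this has rank 12, with invariant factors (1,1,1,1,1,1,1,1,1,1,1,2).

Computing H_k = (kernel of ∂_k) / (image of ∂_{k+1}):

  H_0: rank C_0 − rank ∂_1 = 7 − 6 = 1, and the invariant factors of ∂_1 are all 1, so H_0 = Z.
  H_1: rank ker ∂_1 − rank ∂_2 = (18 − 6) − 12 = 0, and ∂_2 has invariant factor 2 > 1, so H_1 = Z/2Z.
  H_2: rank ker ∂_2 − rank ∂_3 = (12 − 12) − 0 = 0, and there is no ∂_3, so H_2 = 0.

As a check, the Euler characteristic is 7 − 18 + 12 = 1, which agrees with 1 − 0 + 0 = 1.
(K is a triangulation of the real projective plane RP^2.)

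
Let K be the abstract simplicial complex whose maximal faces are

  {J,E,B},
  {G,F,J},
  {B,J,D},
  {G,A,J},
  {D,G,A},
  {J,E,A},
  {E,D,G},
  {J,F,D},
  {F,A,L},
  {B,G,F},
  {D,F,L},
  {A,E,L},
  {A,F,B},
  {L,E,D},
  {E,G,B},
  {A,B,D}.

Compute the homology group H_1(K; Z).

We work with the vertex ordering A < B < D < E < F < G < J < L. The simplices of K, each written with vertices in increasing order, are:

  0-simplices (8): A, B, D, E, F, G, J, L
  1-simplices (24): AB, AD, AE, AF, AG, AJ, AL, BD, BE, BF, BG, BJ, DE, DF, DG, DJ, DL, EG, EJ, EL, FG, FJ, FL, GJ
  2-simplices (16): ABD, ABF, ADG, AEJ, AEL, AFL, AGJ, BDJ, BEG, BEJ, BFG, DEG, DEL, DFJ, DFL, FGJ

so the chain groups are C_0 ≅ Z^8, C_1 ≅ Z^24, C_2 ≅ Z^16.

The boundary map ∂_1: C_1 → C_0 sends each edge [p,q] (with p < q) to q − p.
This gives a 8×24 integer matrix of rank 7; reducing to Smith normal form yields diagonal entries (1,1,1,1,1,1,1).

∂_2: C_2 → C_1 sends each 2-simplex [p,q,r] to [q,r] − [p,r] + [p,q]. For instance
  ∂DEL = EL − DL + DE,
  ∂BEJ = EJ − BJ + BE.
This gives a 24×16 integer matrix of rank 15; reducing to Smith normal form yields diagonal entries (1,1,1,1,1,1,1,1,1,1,1,1,1,1,1).

Now H_k = ker ∂_k / im ∂_{k+1}, so:

  H_1: rank ker ∂_1 − rank ∂_2 = (24 − 7) − 15 = 2, and the invariant factors of ∂_2 are all 1, so H_1 ≅ Z^2.

(K is a triangulation of the torus T^2.)

H_1 ≅ Z^2.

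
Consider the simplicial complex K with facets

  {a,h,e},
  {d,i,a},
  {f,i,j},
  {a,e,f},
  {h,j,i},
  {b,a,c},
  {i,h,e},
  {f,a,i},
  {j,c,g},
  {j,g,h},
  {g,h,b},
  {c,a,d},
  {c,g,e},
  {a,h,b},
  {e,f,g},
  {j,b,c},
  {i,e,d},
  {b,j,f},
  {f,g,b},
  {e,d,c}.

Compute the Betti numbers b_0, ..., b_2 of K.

b_0 = 1, b_1 = 1, b_2 = 0.

Take the total order a < b < c < d < e < f < g < h < i < j on the vertex set. Then K (dimension 2) consists of the simplices:

  0-simplices (10): a, b, c, d, e, f, g, h, i, j
  1-simplices (30): ab, ac, ad, ae, af, ah, ai, bc, bf, bg, bh, bj, cd, ce, cg, cj, de, di, ef, eg, eh, ei, fg, fi, fj, gh, gj, hi, hj, ij
  2-simplices (20): abc, abh, acd, adi, aef, aeh, afi, bcj, bfg, bfj, bgh, cde, ceg, cgj, dei, efg, ehi, fij, ghj, hij

Hence C_0 ≅ Z^10, C_1 ≅ Z^30, C_2 ≅ Z^20.

Boundary ∂_1: C_1 → C_0 maps an edge to its endpoints' difference, ∂[p,q] = q − p. For instance
  ∂bh = h − b.
This gives a 10×30 integer matrix of rank 9; reducing to Smith normal form yields diagonal entries (1,1,1,1,1,1,1,1,1).

The boundary map ∂_2: C_2 → C_1 sends each 2-simplex [p,q,r] to [q,r] − [p,r] + [p,q]. For instance
  ∂bgh = gh − bh + bg,
  ∂dei = ei − di + de.
This gives a 30×20 integer matrix of rank 20; reducing to Smith normal form yields diagonal entries (1,1,1,1,1,1,1,1,1,1,1,1,1,1,1,1,1,1,1,2).

Now H_k = ker ∂_k / im ∂_{k+1}, so:

  H_0: rank C_0 − rank ∂_1 = 10 − 9 = 1, and the invariant factors of ∂_1 are all 1, so H_0 ≅ Z.
  H_1: rank ker ∂_1 − rank ∂_2 = (30 − 9) − 20 = 1, and ∂_2 has invariant factor 2 > 1, so H_1 ≅ Z ⊕ Z/2Z.
  H_2: rank ker ∂_2 − rank ∂_3 = (20 − 20) − 0 = 0, and there is no ∂_3, so H_2 ≅ 0.

Hence the Betti numbers are b_0 = 1, b_1 = 1, b_2 = 0.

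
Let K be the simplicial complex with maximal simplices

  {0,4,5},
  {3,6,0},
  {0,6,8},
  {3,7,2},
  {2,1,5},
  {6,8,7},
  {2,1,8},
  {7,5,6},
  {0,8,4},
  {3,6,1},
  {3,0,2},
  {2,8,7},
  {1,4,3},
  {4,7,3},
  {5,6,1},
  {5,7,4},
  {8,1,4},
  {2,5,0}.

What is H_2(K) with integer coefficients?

H_2 = Z.

We work with the vertex ordering 0 < 1 < 2 < 3 < 4 < 5 < 6 < 7 < 8. The simplices of K, each written with vertices in increasing order, are:

  0-simplices (9): [0], [1], [2], [3], [4], [5], [6], [7], [8]
  1-simplices (27): (27 of them)
  2-simplices (18): [0,2,3], [0,2,5], [0,3,6], [0,4,5], [0,4,8], [0,6,8], [1,2,5], [1,2,8], [1,3,4], [1,3,6], [1,4,8], [1,5,6], [2,3,7], [2,7,8], [3,4,7], [4,5,7], [5,6,7], [6,7,8]

Hence C_0 ≅ Z^9, C_1 ≅ Z^27, C_2 ≅ Z^18.

∂_1: C_1 → C_0 maps an edge to its endpoints' difference, ∂[p,q] = q − p.
The resulting 9×27 matrix has rank 8, and its Smith normal form has invariant factors (1,1,1,1,1,1,1,1).

Boundary ∂_2: C_2 → C_1 sends each 2-simplex [p,q,r] to [q,r] − [p,r] + [p,q]. For instance
  ∂[1,2,5] = [2,5] − [1,5] + [1,2],
  ∂[6,7,8] = [7,8] − [6,8] + [6,7].
As a 27×18 matrix over Z this has rank 17, with invariant factors (1,1,1,1,1,1,1,1,1,1,1,1,1,1,1,1,1).

Now H_k = ker ∂_k / im ∂_{k+1}, so:

  H_2: rank ker ∂_2 − rank ∂_3 = (18 − 17) − 0 = 1, and there is no ∂_3, so H_2 = Z.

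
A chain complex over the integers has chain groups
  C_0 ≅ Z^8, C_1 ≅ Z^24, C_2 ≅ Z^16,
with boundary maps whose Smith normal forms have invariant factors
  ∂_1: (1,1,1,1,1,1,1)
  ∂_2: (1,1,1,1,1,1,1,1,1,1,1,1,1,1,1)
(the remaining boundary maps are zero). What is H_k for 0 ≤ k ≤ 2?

H_0 ≅ Z,  H_1 ≅ Z^2,  H_2 ≅ Z.

H_0: b_0 = 8 − 0 − 7 = 1; torsion from ∂_1 factors > 1: none. So H_0 ≅ Z.
H_1: b_1 = 24 − 7 − 15 = 2; torsion from ∂_2 factors > 1: none. So H_1 ≅ Z^2.
H_2: b_2 = 16 − 15 − 0 = 1; torsion from ∂_3 factors > 1: none. So H_2 ≅ Z.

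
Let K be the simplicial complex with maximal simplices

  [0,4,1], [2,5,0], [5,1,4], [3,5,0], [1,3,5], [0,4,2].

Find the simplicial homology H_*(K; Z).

H_0 = Z,  H_1 = Z,  H_2 = 0.

We work with the vertex ordering 0 < 1 < 2 < 3 < 4 < 5. The simplices of K, each written with vertices in increasing order, are:

  0-simplices (6): [0], [1], [2], [3], [4], [5]
  1-simplices (12): [0,1], [0,2], [0,3], [0,4], [0,5], [1,3], [1,4], [1,5], [2,4], [2,5], [3,5], [4,5]
  2-simplices (6): [0,1,4], [0,2,4], [0,2,5], [0,3,5], [1,3,5], [1,4,5]

giving chain groups C_0 ≅ Z^6, C_1 ≅ Z^12, C_2 ≅ Z^6.

The boundary map ∂_1: C_1 → C_0 is given by ∂[p,q] = [q] − [p].
The resulting 6×12 matrix has rank 5, and its Smith normal form has invariant factors (1,1,1,1,1).

Boundary ∂_2: C_2 → C_1 maps a triangle to the signed sum of its edges. For instance
  ∂[0,1,4] = [1,4] − [0,4] + [0,1],
  ∂[1,4,5] = [4,5] − [1,5] + [1,4].
The resulting 12×6 matrix has rank 6, and its Smith normal form has invariant factors (1,1,1,1,1,1).

Reading off H_k = ker ∂_k / im ∂_{k+1}:

  H_0: rank C_0 − rank ∂_1 = 6 − 5 = 1, and the invariant factors of ∂_1 are all 1, so H_0 = Z.
  H_1: rank ker ∂_1 − rank ∂_2 = (12 − 5) − 6 = 1, and the invariant factors of ∂_2 are all 1, so H_1 = Z.
  H_2: rank ker ∂_2 − rank ∂_3 = (6 − 6) − 0 = 0, and there is no ∂_3, so H_2 = 0.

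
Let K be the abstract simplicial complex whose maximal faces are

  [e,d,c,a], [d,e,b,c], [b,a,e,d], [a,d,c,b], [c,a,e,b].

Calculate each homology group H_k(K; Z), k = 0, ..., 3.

H_0 = Z,  H_1 = 0,  H_2 = 0,  H_3 = Z.

Order the vertices as a < b < c < d < e. Listing each simplex with vertices in this order, K has dimension 3 with simplices:

  0-simplices (5): a, b, c, d, e
  1-simplices (10): ab, ac, ad, ae, bc, bd, be, cd, ce, de
  2-simplices (10): abc, abd, abe, acd, ace, ade, bcd, bce, bde, cde
  3-simplices (5): abcd, abce, abde, acde, bcde

Hence C_0 ≅ Z^5, C_1 ≅ Z^10, C_2 ≅ Z^10, C_3 ≅ Z^5.

The boundary map ∂_1: C_1 → C_0 is given by ∂[p,q] = [q] − [p]. For instance
  ∂be = e − b.
As a 5×10 matrix over Z this has rank 4, with invariant factors (1,1,1,1).

Boundary ∂_2: C_2 → C_1 sends each 2-simplex [p,q,r] to [q,r] − [p,r] + [p,q]. For instance
  ∂bce = ce − be + bc,
  ∂cde = de − ce + cd.
The resulting 10×10 matrix has rank 6, and its Smith normal form has invariant factors (1,1,1,1,1,1).

Boundary ∂_3: C_3 → C_2 sends each 3-simplex σ to the alternating sum Σ_i (−1)^i (σ with its i-th vertex removed). For instance
  ∂abde = bde − ade + abe − abd,
  ∂bcde = cde − bde + bce − bcd.
The 10×5 boundary matrix has rank 4 and Smith normal form diag(1,1,1,1).

From H_k ≅ ker(∂_k) / im(∂_{k+1}) we obtain:

  H_0: rank C_0 − rank ∂_1 = 5 − 4 = 1, and the invariant factors of ∂_1 are all 1, so H_0 ≅ Z.
  H_1: rank ker ∂_1 − rank ∂_2 = (10 − 4) − 6 = 0, and the invariant factors of ∂_2 are all 1, so H_1 ≅ 0.
  H_2: rank ker ∂_2 − rank ∂_3 = (10 − 6) − 4 = 0, and the invariant factors of ∂_3 are all 1, so H_2 ≅ 0.
  H_3: rank ker ∂_3 − rank ∂_4 = (5 − 4) − 0 = 1, and there is no ∂_4, so H_3 ≅ Z.

(K is a triangulation of the 3-sphere S^3.)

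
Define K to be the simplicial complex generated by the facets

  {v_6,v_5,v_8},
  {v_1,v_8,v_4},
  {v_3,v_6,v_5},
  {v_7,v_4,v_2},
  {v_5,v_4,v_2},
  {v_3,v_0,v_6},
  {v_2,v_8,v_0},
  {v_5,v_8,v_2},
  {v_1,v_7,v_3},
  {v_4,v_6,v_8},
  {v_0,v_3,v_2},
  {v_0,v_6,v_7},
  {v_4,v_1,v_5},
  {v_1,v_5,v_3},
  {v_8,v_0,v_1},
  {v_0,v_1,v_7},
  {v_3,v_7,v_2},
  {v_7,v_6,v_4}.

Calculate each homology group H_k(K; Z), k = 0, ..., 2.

We work with the vertex ordering v_0 < v_1 < v_2 < v_3 < v_4 < v_5 < v_6 < v_7 < v_8. The simplices of K, each written with vertices in increasing order, are:

  0-simplices (9): [v_0], [v_1], [v_2], [v_3], [v_4], [v_5], [v_6], [v_7], [v_8]
  1-simplices (27): (27 of them)
  2-simplices (18): (18 of them)

giving chain groups C_0 ≅ Z^9, C_1 ≅ Z^27, C_2 ≅ Z^18.

∂_1: C_1 → C_0 sends each edge [p,q] (with p < q) to q − p.
The 9×27 boundary matrix has rank 8 and Smith normal form diag(1,1,1,1,1,1,1,1).

∂_2: C_2 → C_1 sends each 2-simplex [p,q,r] to [q,r] − [p,r] + [p,q]. For instance
  ∂[v_1,v_3,v_5] = [v_3,v_5] − [v_1,v_5] + [v_1,v_3],
  ∂[v_2,v_4,v_5] = [v_4,v_5] − [v_2,v_5] + [v_2,v_4].
This gives a 27×18 integer matrix of rank 18; reducing to Smith normal form yields diagonal entries (1,1,1,1,1,1,1,1,1,1,1,1,1,1,1,1,1,2).

Now H_k = ker ∂_k / im ∂_{k+1}, so:

  H_0: rank C_0 − rank ∂_1 = 9 − 8 = 1, and the invariant factors of ∂_1 are all 1, so H_0 ≅ Z.
  H_1: rank ker ∂_1 − rank ∂_2 = (27 − 8) − 18 = 1, and ∂_2 has invariant factor 2 > 1, so H_1 ≅ Z ⊕ Z/2Z.
  H_2: rank ker ∂_2 − rank ∂_3 = (18 − 18) − 0 = 0, and there is no ∂_3, so H_2 ≅ 0.

As a check, the Euler characteristic is 9 − 27 + 18 = 0, which agrees with 1 − 1 + 0 = 0.

H_0 = Z,  H_1 = Z ⊕ Z/2Z,  H_2 = 0.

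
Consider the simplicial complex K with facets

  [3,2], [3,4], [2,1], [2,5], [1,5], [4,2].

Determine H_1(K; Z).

Take the total order 1 < 2 < 3 < 4 < 5 on the vertex set. Then K (dimension 1) consists of the simplices:

  0-simplices (5): [1], [2], [3], [4], [5]
  1-simplices (6): [1,2], [1,5], [2,3], [2,4], [2,5], [3,4]

so the chain groups are C_0 ≅ Z^5, C_1 ≅ Z^6.

The boundary map ∂_1: C_1 → C_0 sends each edge [p,q] (with p < q) to q − p.
The resulting 5×6 matrix has rank 4, and its Smith normal form has invariant factors (1,1,1,1).

Reading off H_k = ker ∂_k / im ∂_{k+1}:

  H_1: rank ker ∂_1 − rank ∂_2 = (6 − 4) − 0 = 2, and there is no ∂_2, so H_1 = Z^2.

(K is a triangulation of a wedge of 2 circles.)

H_1 ≅ Z^2.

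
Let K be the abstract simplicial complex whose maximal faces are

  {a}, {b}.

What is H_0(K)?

H_0 = Z^2.

Order the vertices as a < b. Listing each simplex with vertices in this order, K has dimension 0 with simplices:

  0-simplices (2): a, b

Hence C_0 ≅ Z^2.

Reading off H_k = ker ∂_k / im ∂_{k+1}:

  H_0: rank C_0 − rank ∂_1 = 2 − 0 = 2, and there is no ∂_1, so H_0 = Z^2.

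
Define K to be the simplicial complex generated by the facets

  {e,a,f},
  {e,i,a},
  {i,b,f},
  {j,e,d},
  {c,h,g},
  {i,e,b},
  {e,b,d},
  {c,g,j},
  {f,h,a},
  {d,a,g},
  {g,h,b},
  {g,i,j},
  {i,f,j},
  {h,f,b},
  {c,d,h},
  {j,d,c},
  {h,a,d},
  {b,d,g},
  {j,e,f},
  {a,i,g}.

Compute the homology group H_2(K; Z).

Take the total order a < b < c < d < e < f < g < h < i < j on the vertex set. Then K (dimension 2) consists of the simplices:

  0-simplices (10): a, b, c, d, e, f, g, h, i, j
  1-simplices (30): ad, ae, af, ag, ah, ai, bd, be, bf, bg, bh, bi, cd, cg, ch, cj, de, dg, dh, dj, ef, ei, ej, fh, fi, fj, gh, gi, gj, ij
  2-simplices (20): adg, adh, aef, aei, afh, agi, bde, bdg, bei, bfh, bfi, bgh, cdh, cdj, cgh, cgj, dej, efj, fij, gij

Hence C_0 ≅ Z^10, C_1 ≅ Z^30, C_2 ≅ Z^20.

The boundary map ∂_1: C_1 → C_0 is given by ∂[p,q] = [q] − [p].
The resulting 10×30 matrix has rank 9, and its Smith normal form has invariant factors (1,1,1,1,1,1,1,1,1).

Boundary ∂_2: C_2 → C_1 maps a triangle to the signed sum of its edges. For instance
  ∂efj = fj − ej + ef,
  ∂adg = dg − ag + ad.
This gives a 30×20 integer matrix of rank 20; reducing to Smith normal form yields diagonal entries (1,1,1,1,1,1,1,1,1,1,1,1,1,1,1,1,1,1,1,2).

Reading off H_k = ker ∂_k / im ∂_{k+1}:

  H_2: rank ker ∂_2 − rank ∂_3 = (20 − 20) − 0 = 0, and there is no ∂_3, so H_2 = 0.

(K is a triangulation of the Klein bottle.)

H_2 = 0.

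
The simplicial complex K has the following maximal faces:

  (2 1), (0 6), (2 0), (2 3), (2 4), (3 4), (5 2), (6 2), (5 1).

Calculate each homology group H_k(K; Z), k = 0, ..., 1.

H_0 = Z,  H_1 = Z^3.

We work with the vertex ordering 0 < 1 < 2 < 3 < 4 < 5 < 6. The simplices of K, each written with vertices in increasing order, are:

  0-simplices (7): [0], [1], [2], [3], [4], [5], [6]
  1-simplices (9): [0,2], [0,6], [1,2], [1,5], [2,3], [2,4], [2,5], [2,6], [3,4]

Hence C_0 ≅ Z^7, C_1 ≅ Z^9.

∂_1: C_1 → C_0 is given by ∂[p,q] = [q] − [p]. For instance
  ∂[3,4] = [4] − [3].
This gives a 7×9 integer matrix of rank 6; reducing to Smith normal form yields diagonal entries (1,1,1,1,1,1).

Computing H_k = (kernel of ∂_k) / (image of ∂_{k+1}):

  H_0: rank C_0 − rank ∂_1 = 7 − 6 = 1, and the invariant factors of ∂_1 are all 1, so H_0 ≅ Z.
  H_1: rank ker ∂_1 − rank ∂_2 = (9 − 6) − 0 = 3, and there is no ∂_2, so H_1 ≅ Z^3.

As a check, the Euler characteristic is 7 − 9 = -2, which agrees with 1 − 3 = -2.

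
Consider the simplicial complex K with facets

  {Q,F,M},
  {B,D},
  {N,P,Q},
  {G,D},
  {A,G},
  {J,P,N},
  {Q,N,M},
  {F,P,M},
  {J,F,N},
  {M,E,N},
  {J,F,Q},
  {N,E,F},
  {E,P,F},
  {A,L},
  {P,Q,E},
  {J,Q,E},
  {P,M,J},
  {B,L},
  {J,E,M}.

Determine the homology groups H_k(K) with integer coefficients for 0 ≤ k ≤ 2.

K has 12 vertices, 26 edges, 14 triangles.
rank ∂_0 = 0, rank ∂_1 = 10 ⇒ b_0 = 12 − 0 − 10 = 2; all invariant factors of ∂_1 are 1 so no torsion. So H_0 ≅ Z^2.
rank ∂_1 = 10, rank ∂_2 = 13 ⇒ b_1 = 26 − 10 − 13 = 3; all invariant factors of ∂_2 are 1 so no torsion. So H_1 ≅ Z^3.
rank ∂_2 = 13, rank ∂_3 = 0 ⇒ b_2 = 14 − 13 − 0 = 1. So H_2 ≅ Z.

H_0 = Z^2,  H_1 = Z^3,  H_2 = Z.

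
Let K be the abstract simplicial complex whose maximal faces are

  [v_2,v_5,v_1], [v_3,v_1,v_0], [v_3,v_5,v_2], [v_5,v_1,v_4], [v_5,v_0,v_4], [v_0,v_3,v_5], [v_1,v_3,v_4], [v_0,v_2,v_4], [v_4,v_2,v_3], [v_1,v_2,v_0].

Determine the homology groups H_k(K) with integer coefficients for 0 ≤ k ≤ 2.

H_0 ≅ Z,  H_1 ≅ Z_2,  H_2 = 0.

Take the total order v_0 < v_1 < v_2 < v_3 < v_4 < v_5 on the vertex set. Then K (dimension 2) consists of the simplices:

  0-simplices (6): [v_0], [v_1], [v_2], [v_3], [v_4], [v_5]
  1-simplices (15): (15 of them)
  2-simplices (10): [v_0,v_1,v_2], [v_0,v_1,v_3], [v_0,v_2,v_4], [v_0,v_3,v_5], [v_0,v_4,v_5], [v_1,v_2,v_5], [v_1,v_3,v_4], [v_1,v_4,v_5], [v_2,v_3,v_4], [v_2,v_3,v_5]

so the chain groups are C_0 ≅ Z^6, C_1 ≅ Z^15, C_2 ≅ Z^10.

∂_1: C_1 → C_0 maps an edge to its endpoints' difference, ∂[p,q] = q − p.
As a 6×15 matrix over Z this has rank 5, with invariant factors (1,1,1,1,1).

∂_2: C_2 → C_1 maps a triangle to the signed sum of its edges. For instance
  ∂[v_2,v_3,v_4] = [v_3,v_4] − [v_2,v_4] + [v_2,v_3],
  ∂[v_0,v_3,v_5] = [v_3,v_5] − [v_0,v_5] + [v_0,v_3].
The 15×10 boundary matrix has rank 10 and Smith normal form diag(1,1,1,1,1,1,1,1,1,2).

Reading off H_k = ker ∂_k / im ∂_{k+1}:

  H_0: rank C_0 − rank ∂_1 = 6 − 5 = 1, and the invariant factors of ∂_1 are all 1, so H_0 ≅ Z.
  H_1: rank ker ∂_1 − rank ∂_2 = (15 − 5) − 10 = 0, and ∂_2 has invariant factor 2 > 1, so H_1 ≅ Z_2.
  H_2: rank ker ∂_2 − rank ∂_3 = (10 − 10) − 0 = 0, and there is no ∂_3, so H_2 ≅ 0.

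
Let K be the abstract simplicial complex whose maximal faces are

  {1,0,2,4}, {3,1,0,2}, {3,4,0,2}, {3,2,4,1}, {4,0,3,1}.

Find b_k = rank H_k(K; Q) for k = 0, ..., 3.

b_0 = 1, b_1 = 0, b_2 = 0, b_3 = 1.

K has 5 vertices, 10 edges, 10 triangles, 5 3-simplices.
rank ∂_0 = 0, rank ∂_1 = 4 ⇒ b_0 = 5 − 0 − 4 = 1; all invariant factors of ∂_1 are 1 so no torsion. So H_0 = Z.
rank ∂_1 = 4, rank ∂_2 = 6 ⇒ b_1 = 10 − 4 − 6 = 0; all invariant factors of ∂_2 are 1 so no torsion. So H_1 = 0.
rank ∂_2 = 6, rank ∂_3 = 4 ⇒ b_2 = 10 − 6 − 4 = 0; all invariant factors of ∂_3 are 1 so no torsion. So H_2 = 0.
rank ∂_3 = 4, rank ∂_4 = 0 ⇒ b_3 = 5 − 4 − 0 = 1. So H_3 = Z.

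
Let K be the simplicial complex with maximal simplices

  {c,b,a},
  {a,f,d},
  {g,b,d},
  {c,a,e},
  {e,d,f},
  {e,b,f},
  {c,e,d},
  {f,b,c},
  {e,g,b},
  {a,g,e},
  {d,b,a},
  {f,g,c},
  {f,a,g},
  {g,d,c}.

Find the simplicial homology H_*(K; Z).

H_0 ≅ Z,  H_1 ≅ Z^2,  H_2 ≅ Z.

K has 7 vertices, 21 edges, 14 triangles.
rank ∂_0 = 0, rank ∂_1 = 6 ⇒ b_0 = 7 − 0 − 6 = 1; all invariant factors of ∂_1 are 1 so no torsion. So H_0 ≅ Z.
rank ∂_1 = 6, rank ∂_2 = 13 ⇒ b_1 = 21 − 6 − 13 = 2; all invariant factors of ∂_2 are 1 so no torsion. So H_1 ≅ Z^2.
rank ∂_2 = 13, rank ∂_3 = 0 ⇒ b_2 = 14 − 13 − 0 = 1. So H_2 ≅ Z.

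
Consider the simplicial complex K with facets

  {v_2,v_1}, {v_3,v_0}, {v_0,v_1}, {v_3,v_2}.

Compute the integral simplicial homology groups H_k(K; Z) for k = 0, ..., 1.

K has 4 vertices, 4 edges.
rank ∂_0 = 0, rank ∂_1 = 3 ⇒ b_0 = 4 − 0 − 3 = 1; all invariant factors of ∂_1 are 1 so no torsion. So H_0 = Z.
rank ∂_1 = 3, rank ∂_2 = 0 ⇒ b_1 = 4 − 3 − 0 = 1. So H_1 = Z.

H_0 = Z,  H_1 = Z.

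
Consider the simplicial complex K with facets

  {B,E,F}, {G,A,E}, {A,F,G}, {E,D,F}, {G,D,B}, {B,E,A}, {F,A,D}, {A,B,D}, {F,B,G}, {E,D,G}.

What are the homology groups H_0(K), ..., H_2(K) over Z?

Fix the vertex order A < B < D < E < F < G and write every simplex with vertices in increasing order. Then dim K = 2 and the simplices of K are:

  0-simplices (6): A, B, D, E, F, G
  1-simplices (15): AB, AD, AE, AF, AG, BD, BE, BF, BG, DE, DF, DG, EF, EG, FG
  2-simplices (10): ABD, ABE, ADF, AEG, AFG, BDG, BEF, BFG, DEF, DEG

Hence C_0 ≅ Z^6, C_1 ≅ Z^15, C_2 ≅ Z^10.

Boundary ∂_1: C_1 → C_0 is given by ∂[p,q] = [q] − [p].
The resulting 6×15 matrix has rank 5, and its Smith normal form has invariant factors (1,1,1,1,1).

The boundary map ∂_2: C_2 → C_1 acts by ∂[p,q,r] = [q,r] − [p,r] + [p,q]. For instance
  ∂BDG = DG − BG + BD,
  ∂AEG = EG − AG + AE.
As a 15×10 matrix over Z this has rank 10, with invariant factors (1,1,1,1,1,1,1,1,1,2).

Now H_k = ker ∂_k / im ∂_{k+1}, so:

  H_0: rank C_0 − rank ∂_1 = 6 − 5 = 1, and the invariant factors of ∂_1 are all 1, so H_0 ≅ Z.
  H_1: rank ker ∂_1 − rank ∂_2 = (15 − 5) − 10 = 0, and ∂_2 has invariant factor 2 > 1, so H_1 ≅ Z/2Z.
  H_2: rank ker ∂_2 − rank ∂_3 = (10 − 10) − 0 = 0, and there is no ∂_3, so H_2 ≅ 0.

H_0 = Z,  H_1 = Z/2Z,  H_2 = 0.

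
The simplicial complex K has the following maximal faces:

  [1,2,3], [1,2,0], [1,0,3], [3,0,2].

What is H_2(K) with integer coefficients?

Order the vertices as 0 < 1 < 2 < 3. Listing each simplex with vertices in this order, K has dimension 2 with simplices:

  0-simplices (4): [0], [1], [2], [3]
  1-simplices (6): [0,1], [0,2], [0,3], [1,2], [1,3], [2,3]
  2-simplices (4): [0,1,2], [0,1,3], [0,2,3], [1,2,3]

giving chain groups C_0 ≅ Z^4, C_1 ≅ Z^6, C_2 ≅ Z^4.

∂_1: C_1 → C_0 maps an edge to its endpoints' difference, ∂[p,q] = q − p. For instance
  ∂[1,3] = [3] − [1].
The 4×6 boundary matrix has rank 3 and Smith normal form diag(1,1,1).

∂_2: C_2 → C_1 maps a triangle to the signed sum of its edges. For instance
  ∂[0,1,3] = [1,3] − [0,3] + [0,1],
  ∂[0,1,2] = [1,2] − [0,2] + [0,1].
The resulting 6×4 matrix has rank 3, and its Smith normal form has invariant factors (1,1,1).

From H_k ≅ ker(∂_k) / im(∂_{k+1}) we obtain:

  H_2: rank ker ∂_2 − rank ∂_3 = (4 − 3) − 0 = 1, and there is no ∂_3, so H_2 ≅ Z.

H_2 = Z.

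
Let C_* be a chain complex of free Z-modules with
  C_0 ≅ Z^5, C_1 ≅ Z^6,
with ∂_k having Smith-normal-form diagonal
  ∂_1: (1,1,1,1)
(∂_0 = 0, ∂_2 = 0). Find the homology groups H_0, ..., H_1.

H_0 = Z,  H_1 = Z^2.

H_0: b_0 = 5 − 0 − 4 = 1; torsion from ∂_1 factors > 1: none. So H_0 = Z.
H_1: b_1 = 6 − 4 − 0 = 2; torsion from ∂_2 factors > 1: none. So H_1 = Z^2.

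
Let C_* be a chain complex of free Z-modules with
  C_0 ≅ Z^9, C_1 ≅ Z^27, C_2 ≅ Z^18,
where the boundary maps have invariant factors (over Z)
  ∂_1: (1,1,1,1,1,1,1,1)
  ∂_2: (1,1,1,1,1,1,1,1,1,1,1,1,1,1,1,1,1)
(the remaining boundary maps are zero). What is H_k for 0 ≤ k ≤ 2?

H_0: b_0 = 9 − 0 − 8 = 1; torsion from ∂_1 factors > 1: none. So H_0 ≅ Z.
H_1: b_1 = 27 − 8 − 17 = 2; torsion from ∂_2 factors > 1: none. So H_1 ≅ Z^2.
H_2: b_2 = 18 − 17 − 0 = 1; torsion from ∂_3 factors > 1: none. So H_2 ≅ Z.

H_0 ≅ Z,  H_1 ≅ Z^2,  H_2 ≅ Z.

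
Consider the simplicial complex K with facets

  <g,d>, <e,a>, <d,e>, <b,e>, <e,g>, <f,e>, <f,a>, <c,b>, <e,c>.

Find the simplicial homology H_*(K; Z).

Order the vertices as a < b < c < d < e < f < g. Listing each simplex with vertices in this order, K has dimension 1 with simplices:

  0-simplices (7): a, b, c, d, e, f, g
  1-simplices (9): ae, af, bc, be, ce, de, dg, ef, eg

so the chain groups are C_0 ≅ Z^7, C_1 ≅ Z^9.

The boundary map ∂_1: C_1 → C_0 maps an edge to its endpoints' difference, ∂[p,q] = q − p. For instance
  ∂be = e − b.
As a 7×9 matrix over Z this has rank 6, with invariant factors (1,1,1,1,1,1).

From H_k ≅ ker(∂_k) / im(∂_{k+1}) we obtain:

  H_0: rank C_0 − rank ∂_1 = 7 − 6 = 1, and the invariant factors of ∂_1 are all 1, so H_0 = Z.
  H_1: rank ker ∂_1 − rank ∂_2 = (9 − 6) − 0 = 3, and there is no ∂_2, so H_1 = Z^3.

(K is a triangulation of a wedge of 3 circles.)

H_0 ≅ Z,  H_1 ≅ Z^3.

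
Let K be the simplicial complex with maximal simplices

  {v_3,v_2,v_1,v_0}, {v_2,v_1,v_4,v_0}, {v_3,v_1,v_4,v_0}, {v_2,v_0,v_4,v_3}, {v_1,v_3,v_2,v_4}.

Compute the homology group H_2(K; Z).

Order the vertices as v_0 < v_1 < v_2 < v_3 < v_4. Listing each simplex with vertices in this order, K has dimension 3 with simplices:

  0-simplices (5): [v_0], [v_1], [v_2], [v_3], [v_4]
  1-simplices (10): [v_0,v_1], [v_0,v_2], [v_0,v_3], [v_0,v_4], [v_1,v_2], [v_1,v_3], [v_1,v_4], [v_2,v_3], [v_2,v_4], [v_3,v_4]
  2-simplices (10): [v_0,v_1,v_2], [v_0,v_1,v_3], [v_0,v_1,v_4], [v_0,v_2,v_3], [v_0,v_2,v_4], [v_0,v_3,v_4], [v_1,v_2,v_3], [v_1,v_2,v_4], [v_1,v_3,v_4], [v_2,v_3,v_4]
  3-simplices (5): [v_0,v_1,v_2,v_3], [v_0,v_1,v_2,v_4], [v_0,v_1,v_3,v_4], [v_0,v_2,v_3,v_4], [v_1,v_2,v_3,v_4]

Hence C_0 ≅ Z^5, C_1 ≅ Z^10, C_2 ≅ Z^10, C_3 ≅ Z^5.

∂_1: C_1 → C_0 sends each edge [p,q] (with p < q) to q − p. For instance
  ∂[v_1,v_4] = [v_4] − [v_1].
As a 5×10 matrix over Z this has rank 4, with invariant factors (1,1,1,1).

∂_2: C_2 → C_1 acts by ∂[p,q,r] = [q,r] − [p,r] + [p,q]. For instance
  ∂[v_1,v_2,v_4] = [v_2,v_4] − [v_1,v_4] + [v_1,v_2],
  ∂[v_0,v_2,v_4] = [v_2,v_4] − [v_0,v_4] + [v_0,v_2].
The 10×10 boundary matrix has rank 6 and Smith normal form diag(1,1,1,1,1,1).

∂_3: C_3 → C_2 sends each 3-simplex σ to the alternating sum Σ_i (−1)^i (σ with its i-th vertex removed). For instance
  ∂[v_1,v_2,v_3,v_4] = [v_2,v_3,v_4] − [v_1,v_3,v_4] + [v_1,v_2,v_4] − [v_1,v_2,v_3],
  ∂[v_0,v_2,v_3,v_4] = [v_2,v_3,v_4] − [v_0,v_3,v_4] + [v_0,v_2,v_4] − [v_0,v_2,v_3].
The 10×5 boundary matrix has rank 4 and Smith normal form diag(1,1,1,1).

Reading off H_k = ker ∂_k / im ∂_{k+1}:

  H_2: rank ker ∂_2 − rank ∂_3 = (10 − 6) − 4 = 0, and the invariant factors of ∂_3 are all 1, so H_2 = 0.

H_2 = 0.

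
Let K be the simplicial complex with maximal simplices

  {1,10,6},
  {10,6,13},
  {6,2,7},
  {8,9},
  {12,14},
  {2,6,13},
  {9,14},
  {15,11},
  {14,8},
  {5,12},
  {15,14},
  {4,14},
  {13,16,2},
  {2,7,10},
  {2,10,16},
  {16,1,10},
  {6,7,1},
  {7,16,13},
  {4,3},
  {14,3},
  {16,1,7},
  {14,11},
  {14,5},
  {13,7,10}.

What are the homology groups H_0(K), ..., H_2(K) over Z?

We work with the vertex ordering 1 < 2 < 3 < 4 < 5 < 6 < 7 < 8 < 9 < 10 < 11 < 12 < 13 < 14 < 15 < 16. The simplices of K, each written with vertices in increasing order, are:

  0-simplices (16): [1], [2], [3], [4], [5], [6], [7], [8], [9], [10], [11], [12], [13], [14], [15], [16]
  1-simplices (30): (30 of them)
  2-simplices (12): [1,6,7], [1,6,10], [1,7,16], [1,10,16], [2,6,7], [2,6,13], [2,7,10], [2,10,16], [2,13,16], [6,10,13], [7,10,13], [7,13,16]

so the chain groups are C_0 ≅ Z^16, C_1 ≅ Z^30, C_2 ≅ Z^12.

Boundary ∂_1: C_1 → C_0 is given by ∂[p,q] = [q] − [p].
The 16×30 boundary matrix has rank 14 and Smith normal form diag(1,1,1,1,1,1,1,1,1,1,1,1,1,1).

The boundary map ∂_2: C_2 → C_1 maps a triangle to the signed sum of its edges. For instance
  ∂[2,13,16] = [13,16] − [2,16] + [2,13],
  ∂[2,6,7] = [6,7] − [2,7] + [2,6].
The 30×12 boundary matrix has rank 12 and Smith normal form diag(1,1,1,1,1,1,1,1,1,1,1,2).

Now H_k = ker ∂_k / im ∂_{k+1}, so:

  H_0: rank C_0 − rank ∂_1 = 16 − 14 = 2, and the invariant factors of ∂_1 are all 1, so H_0 ≅ Z^2.
  H_1: rank ker ∂_1 − rank ∂_2 = (30 − 14) − 12 = 4, and ∂_2 has invariant factor 2 > 1, so H_1 ≅ Z^4 ⊕ Z_2.
  H_2: rank ker ∂_2 − rank ∂_3 = (12 − 12) − 0 = 0, and there is no ∂_3, so H_2 ≅ 0.

H_0 ≅ Z^2,  H_1 ≅ Z^4 ⊕ Z_2,  H_2 = 0.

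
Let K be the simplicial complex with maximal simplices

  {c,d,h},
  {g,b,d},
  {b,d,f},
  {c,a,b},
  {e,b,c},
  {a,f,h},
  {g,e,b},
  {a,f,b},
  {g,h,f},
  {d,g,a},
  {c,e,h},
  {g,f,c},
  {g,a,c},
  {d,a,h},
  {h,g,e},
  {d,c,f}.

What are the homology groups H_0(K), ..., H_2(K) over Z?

H_0 = Z,  H_1 = Z^2,  H_2 = Z.

Take the total order a < b < c < d < e < f < g < h on the vertex set. Then K (dimension 2) consists of the simplices:

  0-simplices (8): a, b, c, d, e, f, g, h
  1-simplices (24): ab, ac, ad, af, ag, ah, bc, bd, be, bf, bg, cd, ce, cf, cg, ch, df, dg, dh, eg, eh, fg, fh, gh
  2-simplices (16): abc, abf, acg, adg, adh, afh, bce, bdf, bdg, beg, cdf, cdh, ceh, cfg, egh, fgh

so the chain groups are C_0 ≅ Z^8, C_1 ≅ Z^24, C_2 ≅ Z^16.

The boundary map ∂_1: C_1 → C_0 maps an edge to its endpoints' difference, ∂[p,q] = q − p. For instance
  ∂ad = d − a.
The 8×24 boundary matrix has rank 7 and Smith normal form diag(1,1,1,1,1,1,1).

The boundary map ∂_2: C_2 → C_1 sends each 2-simplex [p,q,r] to [q,r] − [p,r] + [p,q]. For instance
  ∂beg = eg − bg + be,
  ∂bdg = dg − bg + bd.
This gives a 24×16 integer matrix of rank 15; reducing to Smith normal form yields diagonal entries (1,1,1,1,1,1,1,1,1,1,1,1,1,1,1).

From H_k ≅ ker(∂_k) / im(∂_{k+1}) we obtain:

  H_0: rank C_0 − rank ∂_1 = 8 − 7 = 1, and the invariant factors of ∂_1 are all 1, so H_0 ≅ Z.
  H_1: rank ker ∂_1 − rank ∂_2 = (24 − 7) − 15 = 2, and the invariant factors of ∂_2 are all 1, so H_1 ≅ Z^2.
  H_2: rank ker ∂_2 − rank ∂_3 = (16 − 15) − 0 = 1, and there is no ∂_3, so H_2 ≅ Z.

As a check, the Euler characteristic is 8 − 24 + 16 = 0, which agrees with 1 − 2 + 1 = 0.
(K is a triangulation of the torus T^2.)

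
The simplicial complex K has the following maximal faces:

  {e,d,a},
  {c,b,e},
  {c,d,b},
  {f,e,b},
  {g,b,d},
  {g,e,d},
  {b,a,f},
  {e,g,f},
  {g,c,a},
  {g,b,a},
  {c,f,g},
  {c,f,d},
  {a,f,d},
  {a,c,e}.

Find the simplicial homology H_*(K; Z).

H_0 ≅ Z,  H_1 ≅ Z^2,  H_2 ≅ Z.

Fix the vertex order a < b < c < d < e < f < g and write every simplex with vertices in increasing order. Then dim K = 2 and the simplices of K are:

  0-simplices (7): a, b, c, d, e, f, g
  1-simplices (21): ab, ac, ad, ae, af, ag, bc, bd, be, bf, bg, cd, ce, cf, cg, de, df, dg, ef, eg, fg
  2-simplices (14): abf, abg, ace, acg, ade, adf, bcd, bce, bdg, bef, cdf, cfg, deg, efg

giving chain groups C_0 ≅ Z^7, C_1 ≅ Z^21, C_2 ≅ Z^14.

The boundary map ∂_1: C_1 → C_0 maps an edge to its endpoints' difference, ∂[p,q] = q − p.
The resulting 7×21 matrix has rank 6, and its Smith normal form has invariant factors (1,1,1,1,1,1).

∂_2: C_2 → C_1 sends each 2-simplex [p,q,r] to [q,r] − [p,r] + [p,q]. For instance
  ∂acg = cg − ag + ac,
  ∂ade = de − ae + ad.
The resulting 21×14 matrix has rank 13, and its Smith normal form has invariant factors (1,1,1,1,1,1,1,1,1,1,1,1,1).

Reading off H_k = ker ∂_k / im ∂_{k+1}:

  H_0: rank C_0 − rank ∂_1 = 7 − 6 = 1, and the invariant factors of ∂_1 are all 1, so H_0 ≅ Z.
  H_1: rank ker ∂_1 − rank ∂_2 = (21 − 6) − 13 = 2, and the invariant factors of ∂_2 are all 1, so H_1 ≅ Z^2.
  H_2: rank ker ∂_2 − rank ∂_3 = (14 − 13) − 0 = 1, and there is no ∂_3, so H_2 ≅ Z.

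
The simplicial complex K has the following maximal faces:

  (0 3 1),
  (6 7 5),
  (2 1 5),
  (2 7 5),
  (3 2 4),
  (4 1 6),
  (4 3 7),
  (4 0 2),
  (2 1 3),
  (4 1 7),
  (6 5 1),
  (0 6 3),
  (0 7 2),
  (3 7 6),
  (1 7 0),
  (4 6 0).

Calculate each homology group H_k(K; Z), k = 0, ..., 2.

Order the vertices as 0 < 1 < 2 < 3 < 4 < 5 < 6 < 7. Listing each simplex with vertices in this order, K has dimension 2 with simplices:

  0-simplices (8): [0], [1], [2], [3], [4], [5], [6], [7]
  1-simplices (24): (24 of them)
  2-simplices (16): [0,1,3], [0,1,7], [0,2,4], [0,2,7], [0,3,6], [0,4,6], [1,2,3], [1,2,5], [1,4,6], [1,4,7], [1,5,6], [2,3,4], [2,5,7], [3,4,7], [3,6,7], [5,6,7]

so the chain groups are C_0 ≅ Z^8, C_1 ≅ Z^24, C_2 ≅ Z^16.

Boundary ∂_1: C_1 → C_0 maps an edge to its endpoints' difference, ∂[p,q] = q − p. For instance
  ∂[6,7] = [7] − [6].
As a 8×24 matrix over Z this has rank 7, with invariant factors (1,1,1,1,1,1,1).

∂_2: C_2 → C_1 acts by ∂[p,q,r] = [q,r] − [p,r] + [p,q]. For instance
  ∂[0,1,3] = [1,3] − [0,3] + [0,1],
  ∂[1,2,5] = [2,5] − [1,5] + [1,2].
This gives a 24×16 integer matrix of rank 15; reducing to Smith normal form yields diagonal entries (1,1,1,1,1,1,1,1,1,1,1,1,1,1,1).

From H_k ≅ ker(∂_k) / im(∂_{k+1}) we obtain:

  H_0: rank C_0 − rank ∂_1 = 8 − 7 = 1, and the invariant factors of ∂_1 are all 1, so H_0 = Z.
  H_1: rank ker ∂_1 − rank ∂_2 = (24 − 7) − 15 = 2, and the invariant factors of ∂_2 are all 1, so H_1 = Z^2.
  H_2: rank ker ∂_2 − rank ∂_3 = (16 − 15) − 0 = 1, and there is no ∂_3, so H_2 = Z.

H_0 ≅ Z,  H_1 ≅ Z^2,  H_2 ≅ Z.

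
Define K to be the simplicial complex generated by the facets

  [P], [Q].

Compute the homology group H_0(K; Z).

Order the vertices as P < Q. Listing each simplex with vertices in this order, K has dimension 0 with simplices:

  0-simplices (2): P, Q

Hence C_0 ≅ Z^2.

Computing H_k = (kernel of ∂_k) / (image of ∂_{k+1}):

  H_0: rank C_0 − rank ∂_1 = 2 − 0 = 2, and there is no ∂_1, so H_0 = Z^2.

H_0 ≅ Z^2.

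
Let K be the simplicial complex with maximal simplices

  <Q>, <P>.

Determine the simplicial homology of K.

We work with the vertex ordering P < Q. The simplices of K, each written with vertices in increasing order, are:

  0-simplices (2): P, Q

giving chain groups C_0 ≅ Z^2.

Reading off H_k = ker ∂_k / im ∂_{k+1}:

  H_0: rank C_0 − rank ∂_1 = 2 − 0 = 2, and there is no ∂_1, so H_0 ≅ Z^2.

H_0 = Z^2.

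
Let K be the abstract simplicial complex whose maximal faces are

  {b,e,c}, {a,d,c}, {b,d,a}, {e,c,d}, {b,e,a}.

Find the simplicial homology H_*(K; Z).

Fix the vertex order a < b < c < d < e and write every simplex with vertices in increasing order. Then dim K = 2 and the simplices of K are:

  0-simplices (5): a, b, c, d, e
  1-simplices (10): ab, ac, ad, ae, bc, bd, be, cd, ce, de
  2-simplices (5): abd, abe, acd, bce, cde

so the chain groups are C_0 ≅ Z^5, C_1 ≅ Z^10, C_2 ≅ Z^5.

Boundary ∂_1: C_1 → C_0 sends each edge [p,q] (with p < q) to q − p.
As a 5×10 matrix over Z this has rank 4, with invariant factors (1,1,1,1).

∂_2: C_2 → C_1 acts by ∂[p,q,r] = [q,r] − [p,r] + [p,q]. For instance
  ∂bce = ce − be + bc,
  ∂acd = cd − ad + ac.
This gives a 10×5 integer matrix of rank 5; reducing to Smith normal form yields diagonal entries (1,1,1,1,1).

Computing H_k = (kernel of ∂_k) / (image of ∂_{k+1}):

  H_0: rank C_0 − rank ∂_1 = 5 − 4 = 1, and the invariant factors of ∂_1 are all 1, so H_0 = Z.
  H_1: rank ker ∂_1 − rank ∂_2 = (10 − 4) − 5 = 1, and the invariant factors of ∂_2 are all 1, so H_1 = Z.
  H_2: rank ker ∂_2 − rank ∂_3 = (5 − 5) − 0 = 0, and there is no ∂_3, so H_2 = 0.

H_0 ≅ Z,  H_1 ≅ Z,  H_2 = 0.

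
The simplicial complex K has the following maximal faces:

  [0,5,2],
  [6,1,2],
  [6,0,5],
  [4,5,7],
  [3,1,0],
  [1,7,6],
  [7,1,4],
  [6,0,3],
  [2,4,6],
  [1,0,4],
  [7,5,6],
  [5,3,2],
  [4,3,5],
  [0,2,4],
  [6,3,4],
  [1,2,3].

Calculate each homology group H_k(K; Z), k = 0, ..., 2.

Take the total order 0 < 1 < 2 < 3 < 4 < 5 < 6 < 7 on the vertex set. Then K (dimension 2) consists of the simplices:

  0-simplices (8): [0], [1], [2], [3], [4], [5], [6], [7]
  1-simplices (24): (24 of them)
  2-simplices (16): [0,1,3], [0,1,4], [0,2,4], [0,2,5], [0,3,6], [0,5,6], [1,2,3], [1,2,6], [1,4,7], [1,6,7], [2,3,5], [2,4,6], [3,4,5], [3,4,6], [4,5,7], [5,6,7]

Hence C_0 ≅ Z^8, C_1 ≅ Z^24, C_2 ≅ Z^16.

Boundary ∂_1: C_1 → C_0 sends each edge [p,q] (with p < q) to q − p. For instance
  ∂[2,4] = [4] − [2].
The 8×24 boundary matrix has rank 7 and Smith normal form diag(1,1,1,1,1,1,1).

The boundary map ∂_2: C_2 → C_1 sends each 2-simplex [p,q,r] to [q,r] − [p,r] + [p,q]. For instance
  ∂[5,6,7] = [6,7] − [5,7] + [5,6],
  ∂[0,1,3] = [1,3] − [0,3] + [0,1].
The 24×16 boundary matrix has rank 15 and Smith normal form diag(1,1,1,1,1,1,1,1,1,1,1,1,1,1,1).

Reading off H_k = ker ∂_k / im ∂_{k+1}:

  H_0: rank C_0 − rank ∂_1 = 8 − 7 = 1, and the invariant factors of ∂_1 are all 1, so H_0 ≅ Z.
  H_1: rank ker ∂_1 − rank ∂_2 = (24 − 7) − 15 = 2, and the invariant factors of ∂_2 are all 1, so H_1 ≅ Z^2.
  H_2: rank ker ∂_2 − rank ∂_3 = (16 − 15) − 0 = 1, and there is no ∂_3, so H_2 ≅ Z.

As a check, the Euler characteristic is 8 − 24 + 16 = 0, which agrees with 1 − 2 + 1 = 0.
(K is a triangulation of the torus T^2.)

H_0 ≅ Z,  H_1 ≅ Z^2,  H_2 ≅ Z.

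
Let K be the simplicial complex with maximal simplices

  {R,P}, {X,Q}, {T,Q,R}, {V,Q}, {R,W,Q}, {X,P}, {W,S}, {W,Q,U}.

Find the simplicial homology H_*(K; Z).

Take the total order P < Q < R < S < T < U < V < W < X on the vertex set. Then K (dimension 2) consists of the simplices:

  0-simplices (9): P, Q, R, S, T, U, V, W, X
  1-simplices (12): PR, PX, QR, QT, QU, QV, QW, QX, RT, RW, SW, UW
  2-simplices (3): QRT, QRW, QUW

giving chain groups C_0 ≅ Z^9, C_1 ≅ Z^12, C_2 ≅ Z^3.

The boundary map ∂_1: C_1 → C_0 is given by ∂[p,q] = [q] − [p]. For instance
  ∂QW = W − Q.
As a 9×12 matrix over Z this has rank 8, with invariant factors (1,1,1,1,1,1,1,1).

The boundary map ∂_2: C_2 → C_1 maps a triangle to the signed sum of its edges. For instance
  ∂QRW = RW − QW + QR,
  ∂QUW = UW − QW + QU.
The 12×3 boundary matrix has rank 3 and Smith normal form diag(1,1,1).

From H_k ≅ ker(∂_k) / im(∂_{k+1}) we obtain:

  H_0: rank C_0 − rank ∂_1 = 9 − 8 = 1, and the invariant factors of ∂_1 are all 1, so H_0 = Z.
  H_1: rank ker ∂_1 − rank ∂_2 = (12 − 8) − 3 = 1, and the invariant factors of ∂_2 are all 1, so H_1 = Z.
  H_2: rank ker ∂_2 − rank ∂_3 = (3 − 3) − 0 = 0, and there is no ∂_3, so H_2 = 0.

As a check, the Euler characteristic is 9 − 12 + 3 = 0, which agrees with 1 − 1 + 0 = 0.

H_0 ≅ Z,  H_1 ≅ Z,  H_2 = 0.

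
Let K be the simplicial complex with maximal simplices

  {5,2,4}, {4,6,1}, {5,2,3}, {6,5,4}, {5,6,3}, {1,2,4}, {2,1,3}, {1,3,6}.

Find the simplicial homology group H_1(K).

H_1 = 0.

K has 6 vertices, 12 edges, 8 triangles.
rank ∂_1 = 5, rank ∂_2 = 7 ⇒ b_1 = 12 − 5 − 7 = 0; all invariant factors of ∂_2 are 1 so no torsion. So H_1 ≅ 0.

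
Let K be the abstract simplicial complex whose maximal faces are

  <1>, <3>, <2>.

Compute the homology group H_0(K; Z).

Order the vertices as 1 < 2 < 3. Listing each simplex with vertices in this order, K has dimension 0 with simplices:

  0-simplices (3): [1], [2], [3]

giving chain groups C_0 ≅ Z^3.

Now H_k = ker ∂_k / im ∂_{k+1}, so:

  H_0: rank C_0 − rank ∂_1 = 3 − 0 = 3, and there is no ∂_1, so H_0 = Z^3.

(K is a triangulation of a set of 3 points.)

H_0 ≅ Z^3.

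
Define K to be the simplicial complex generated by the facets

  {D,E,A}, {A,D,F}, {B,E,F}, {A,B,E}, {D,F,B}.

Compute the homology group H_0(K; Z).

Fix the vertex order A < B < D < E < F and write every simplex with vertices in increasing order. Then dim K = 2 and the simplices of K are:

  0-simplices (5): A, B, D, E, F
  1-simplices (10): AB, AD, AE, AF, BD, BE, BF, DE, DF, EF
  2-simplices (5): ABE, ADE, ADF, BDF, BEF

Hence C_0 ≅ Z^5, C_1 ≅ Z^10, C_2 ≅ Z^5.

∂_1: C_1 → C_0 is given by ∂[p,q] = [q] − [p]. For instance
  ∂DE = E − D.
The resulting 5×10 matrix has rank 4, and its Smith normal form has invariant factors (1,1,1,1).

Boundary ∂_2: C_2 → C_1 maps a triangle to the signed sum of its edges. For instance
  ∂ADE = DE − AE + AD,
  ∂BDF = DF − BF + BD.
This gives a 10×5 integer matrix of rank 5; reducing to Smith normal form yields diagonal entries (1,1,1,1,1).

Computing H_k = (kernel of ∂_k) / (image of ∂_{k+1}):

  H_0: rank C_0 − rank ∂_1 = 5 − 4 = 1, and the invariant factors of ∂_1 are all 1, so H_0 = Z.

(K is a triangulation of the Möbius band.)

H_0 = Z.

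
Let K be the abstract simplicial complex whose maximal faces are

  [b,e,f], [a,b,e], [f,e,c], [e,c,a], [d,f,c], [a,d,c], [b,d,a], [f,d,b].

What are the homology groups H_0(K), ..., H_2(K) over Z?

We work with the vertex ordering a < b < c < d < e < f. The simplices of K, each written with vertices in increasing order, are:

  0-simplices (6): a, b, c, d, e, f
  1-simplices (12): ab, ac, ad, ae, bd, be, bf, cd, ce, cf, df, ef
  2-simplices (8): abd, abe, acd, ace, bdf, bef, cdf, cef

Hence C_0 ≅ Z^6, C_1 ≅ Z^12, C_2 ≅ Z^8.

The boundary map ∂_1: C_1 → C_0 maps an edge to its endpoints' difference, ∂[p,q] = q − p. For instance
  ∂ac = c − a.
As a 6×12 matrix over Z this has rank 5, with invariant factors (1,1,1,1,1).

Boundary ∂_2: C_2 → C_1 sends each 2-simplex [p,q,r] to [q,r] − [p,r] + [p,q]. For instance
  ∂abe = be − ae + ab,
  ∂cef = ef − cf + ce.
The 12×8 boundary matrix has rank 7 and Smith normal form diag(1,1,1,1,1,1,1).

From H_k ≅ ker(∂_k) / im(∂_{k+1}) we obtain:

  H_0: rank C_0 − rank ∂_1 = 6 − 5 = 1, and the invariant factors of ∂_1 are all 1, so H_0 ≅ Z.
  H_1: rank ker ∂_1 − rank ∂_2 = (12 − 5) − 7 = 0, and the invariant factors of ∂_2 are all 1, so H_1 ≅ 0.
  H_2: rank ker ∂_2 − rank ∂_3 = (8 − 7) − 0 = 1, and there is no ∂_3, so H_2 ≅ Z.

H_0 ≅ Z,  H_1 = 0,  H_2 ≅ Z.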